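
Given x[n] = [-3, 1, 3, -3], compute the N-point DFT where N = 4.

X[k] = Σ(n=0 to 3) x[n] · ω_4^(nk)
where ω_4 = e^(-2πi/4)

Computing each X[k]:
X[0] = -2
X[1] = -6-4i
X[2] = 2
X[3] = -6+4i

X = [-2, -6-4i, 2, -6+4i]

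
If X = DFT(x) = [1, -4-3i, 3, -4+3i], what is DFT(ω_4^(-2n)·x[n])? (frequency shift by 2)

Modulation property: DFT(ω_4^(-2n)·x[n]) = X[(k-2) mod 4], so circularly shift X by 2 positions.

X[k-2] = [3, -4+3i, 1, -4-3i]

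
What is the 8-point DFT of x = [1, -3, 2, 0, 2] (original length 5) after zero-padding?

Original 5-point DFT: [2, -0.9271+3.5797i, 2.4271+4.8410i, 2.4271-4.8410i, -0.9271-3.5797i]
Zero-padded 8-point DFT provides frequency interpolation.

DFT_8([x, 0, ...]) = [2, -3.1213+0.1213i, 1+3i, 1.1213+4.1213i, 8, 1.1213-4.1213i, 1-3i, -3.1213-0.1213i]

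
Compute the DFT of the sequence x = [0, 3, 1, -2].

X[k] = Σ(n=0 to 3) x[n] · ω_4^(nk)
where ω_4 = e^(-2πi/4)

Computing each X[k]:
X[0] = 2
X[1] = -1-5i
X[2] = 0
X[3] = -1+5i

X = [2, -1-5i, 0, -1+5i]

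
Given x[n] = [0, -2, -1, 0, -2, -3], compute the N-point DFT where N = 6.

X[k] = Σ(n=0 to 5) x[n] · ω_6^(nk)
where ω_6 = e^(-2πi/6)

Computing each X[k]:
X[0] = -8
X[1] = -1.0000-1.7321i
X[2] = 4
X[3] = 2
X[4] = 4
X[5] = -1.0000+1.7321i

X = [-8, -1.0000-1.7321i, 4, 2, 4, -1.0000+1.7321i]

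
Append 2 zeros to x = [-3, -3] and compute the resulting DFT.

Original 2-point DFT: [-6, 0]
Zero-padded 4-point DFT provides frequency interpolation.

DFT_4([x, 0, ...]) = [-6, -3+3i, 0, -3-3i]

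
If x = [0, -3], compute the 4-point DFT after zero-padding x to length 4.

Original 2-point DFT: [-3, 3]
Zero-padded 4-point DFT provides frequency interpolation.

DFT_4([x, 0, ...]) = [-3, 3i, 3, -3i]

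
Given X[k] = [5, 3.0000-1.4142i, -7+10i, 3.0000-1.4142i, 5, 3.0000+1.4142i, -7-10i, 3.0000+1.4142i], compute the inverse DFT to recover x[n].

x[n] = (1/8) Σ(k=0 to 7) X[k] · e^(2πikn/8)

Computing each x[n]:
x[0] = 1
x[1] = -2
x[2] = 3
x[3] = 3
x[4] = -2
x[5] = -3
x[6] = 3
x[7] = 2

x = [1, -2, 3, 3, -2, -3, 3, 2]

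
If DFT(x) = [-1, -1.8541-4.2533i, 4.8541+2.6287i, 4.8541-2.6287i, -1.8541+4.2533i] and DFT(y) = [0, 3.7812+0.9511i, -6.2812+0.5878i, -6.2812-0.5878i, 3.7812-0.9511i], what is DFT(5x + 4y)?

By linearity: DFT(5x + 4y) = 5·DFT(x) + 4·DFT(y)
= 5·[-1, -1.8541-4.2533i, 4.8541+2.6287i, 4.8541-2.6287i, -1.8541+4.2533i] + 4·[0, 3.7812+0.9511i, -6.2812+0.5878i, -6.2812-0.5878i, 3.7812-0.9511i]

Computing element-wise:
Z[0] = 5·(-1) + 4·(0) = -5
Z[1] = 5·(-1.8541-4.2533i) + 4·(3.7812+0.9511i) = 5.8543-17.4621i
Z[2] = 5·(4.8541+2.6287i) + 4·(-6.2812+0.5878i) = -0.8543+15.4947i
Z[3] = 5·(4.8541-2.6287i) + 4·(-6.2812-0.5878i) = -0.8543-15.4947i
Z[4] = 5·(-1.8541+4.2533i) + 4·(3.7812-0.9511i) = 5.8543+17.4621i

DFT(5x + 4y) = 5·X + 4·Y = [-5, 5.8543-17.4621i, -0.8543+15.4947i, -0.8543-15.4947i, 5.8543+17.4621i]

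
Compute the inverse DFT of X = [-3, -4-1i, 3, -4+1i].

x[n] = (1/4) Σ(k=0 to 3) X[k] · e^(2πikn/4)

Computing each x[n]:
x[0] = -2
x[1] = -1
x[2] = 2
x[3] = -2

x = [-2, -1, 2, -2]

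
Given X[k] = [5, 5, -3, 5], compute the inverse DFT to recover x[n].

x[n] = (1/4) Σ(k=0 to 3) X[k] · e^(2πikn/4)

Computing each x[n]:
x[0] = 3
x[1] = 2
x[2] = -2
x[3] = 2

x = [3, 2, -2, 2]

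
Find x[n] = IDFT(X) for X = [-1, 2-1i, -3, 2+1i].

x[n] = (1/4) Σ(k=0 to 3) X[k] · e^(2πikn/4)

Computing each x[n]:
x[0] = 0
x[1] = 1
x[2] = -2
x[3] = 0

x = [0, 1, -2, 0]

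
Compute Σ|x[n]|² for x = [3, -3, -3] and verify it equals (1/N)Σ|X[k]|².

Time domain:
Σ|x[n]|² = |3|² + |-3|² + |-3|² = 27.0000

Frequency domain:
(1/3)Σ|X[k]|² = (1/3)(|-3|² + |6|² + |6|²) = (1/3)·81.0000 = 27.0000

Both sides agree, confirming Parseval's theorem.

Σ|x[n]|² = (1/N)Σ|X[k]|² = 27.0000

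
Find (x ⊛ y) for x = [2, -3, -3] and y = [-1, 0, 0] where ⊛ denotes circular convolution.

(x ⊛ y)[n] = Σ(m=0 to 2) x[m] · y[(n-m) mod 3]

Computing each output sample:
(x ⊛ y)[0] = -2
(x ⊛ y)[1] = 3
(x ⊛ y)[2] = 3

x ⊛ y = [-2, 3, 3]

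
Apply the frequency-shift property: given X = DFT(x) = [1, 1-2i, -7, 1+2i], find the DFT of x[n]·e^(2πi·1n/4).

Modulation property: DFT(ω_4^(-1n)·x[n]) = X[(k-1) mod 4], so circularly shift X by 1 positions.

X[k-1] = [1+2i, 1, 1-2i, -7]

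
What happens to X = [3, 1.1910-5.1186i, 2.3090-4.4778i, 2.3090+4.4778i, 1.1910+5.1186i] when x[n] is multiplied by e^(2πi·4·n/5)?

Modulation property: DFT(ω_5^(-4n)·x[n]) = X[(k-4) mod 5], so circularly shift X by 4 positions.

X[k-4] = [1.1910-5.1186i, 2.3090-4.4778i, 2.3090+4.4778i, 1.1910+5.1186i, 3]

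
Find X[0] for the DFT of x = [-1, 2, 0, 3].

X[0] = Σ(n=0 to 3) x[n] · ω_4^0 = Σ x[n]
= (-1) + (2) + (0) + (3)

X[0] = 4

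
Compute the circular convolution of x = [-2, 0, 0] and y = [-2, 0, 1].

(x ⊛ y)[n] = Σ(m=0 to 2) x[m] · y[(n-m) mod 3]

Computing each output sample:
(x ⊛ y)[0] = 4
(x ⊛ y)[1] = 0
(x ⊛ y)[2] = -2

x ⊛ y = [4, 0, -2]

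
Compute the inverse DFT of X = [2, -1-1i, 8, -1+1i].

x[n] = (1/4) Σ(k=0 to 3) X[k] · e^(2πikn/4)

Computing each x[n]:
x[0] = 2
x[1] = -1
x[2] = 3
x[3] = -2

x = [2, -1, 3, -2]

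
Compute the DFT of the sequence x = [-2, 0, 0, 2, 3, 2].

X[k] = Σ(n=0 to 5) x[n] · ω_6^(nk)
where ω_6 = e^(-2πi/6)

Computing each X[k]:
X[0] = 5
X[1] = -4.5000+4.3301i
X[2] = -2.5000-0.8660i
X[3] = -3
X[4] = -2.5000+0.8660i
X[5] = -4.5000-4.3301i

X = [5, -4.5000+4.3301i, -2.5000-0.8660i, -3, -2.5000+0.8660i, -4.5000-4.3301i]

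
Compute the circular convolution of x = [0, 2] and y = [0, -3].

(x ⊛ y)[n] = Σ(m=0 to 1) x[m] · y[(n-m) mod 2]

Computing each output sample:
(x ⊛ y)[0] = -6
(x ⊛ y)[1] = 0

x ⊛ y = [-6, 0]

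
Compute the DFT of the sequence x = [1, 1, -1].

X[k] = Σ(n=0 to 2) x[n] · ω_3^(nk)
where ω_3 = e^(-2πi/3)

Computing each X[k]:
X[0] = 1
X[1] = 1.0000-1.7321i
X[2] = 1.0000+1.7321i

X = [1, 1.0000-1.7321i, 1.0000+1.7321i]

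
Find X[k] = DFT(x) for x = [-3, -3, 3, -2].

X[k] = Σ(n=0 to 3) x[n] · ω_4^(nk)
where ω_4 = e^(-2πi/4)

Computing each X[k]:
X[0] = -5
X[1] = -6+1i
X[2] = 5
X[3] = -6-1i

X = [-5, -6+1i, 5, -6-1i]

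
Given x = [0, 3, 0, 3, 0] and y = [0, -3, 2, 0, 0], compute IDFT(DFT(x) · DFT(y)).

(x ⊛ y)[n] = Σ(m=0 to 4) x[m] · y[(n-m) mod 5]

Computing each output sample:
(x ⊛ y)[0] = 6
(x ⊛ y)[1] = 0
(x ⊛ y)[2] = -9
(x ⊛ y)[3] = 6
(x ⊛ y)[4] = -9

x ⊛ y = [6, 0, -9, 6, -9]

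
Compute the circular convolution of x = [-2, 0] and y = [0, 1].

(x ⊛ y)[n] = Σ(m=0 to 1) x[m] · y[(n-m) mod 2]

Computing each output sample:
(x ⊛ y)[0] = 0
(x ⊛ y)[1] = -2

x ⊛ y = [0, -2]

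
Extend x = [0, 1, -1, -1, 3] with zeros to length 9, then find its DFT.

Original 5-point DFT: [2, 2.8541+1.9021i, -3.8541+1.1756i, -3.8541-1.1756i, 2.8541-1.9021i]
Zero-padded 9-point DFT provides frequency interpolation.

DFT_9([x, 0, ...]) = [2, -1.7267+0.1820i, 3.9115+0.4195i, -2.5000-4.3301i, -0.6848+2.8356i, -0.6848-2.8356i, -2.5000+4.3301i, 3.9115-0.4195i, -1.7267-0.1820i]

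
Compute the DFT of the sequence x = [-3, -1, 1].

X[k] = Σ(n=0 to 2) x[n] · ω_3^(nk)
where ω_3 = e^(-2πi/3)

Computing each X[k]:
X[0] = -3
X[1] = -3.0000+1.7321i
X[2] = -3.0000-1.7321i

X = [-3, -3.0000+1.7321i, -3.0000-1.7321i]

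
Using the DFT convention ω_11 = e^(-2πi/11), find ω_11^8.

ω_11^8 = e^(-2πi·8/11)
= cos(-2π·8/11) + i·sin(-2π·8/11)
= cos(-16π/11) + i·sin(-16π/11)

ω_11^8 = cos(-16π/11) + i·sin(-16π/11) = -0.1423+0.9898i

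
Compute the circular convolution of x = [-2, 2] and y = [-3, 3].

(x ⊛ y)[n] = Σ(m=0 to 1) x[m] · y[(n-m) mod 2]

Computing each output sample:
(x ⊛ y)[0] = 12
(x ⊛ y)[1] = -12

x ⊛ y = [12, -12]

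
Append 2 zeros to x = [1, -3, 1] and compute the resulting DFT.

Original 3-point DFT: [-1, 2.0000+3.4641i, 2.0000-3.4641i]
Zero-padded 5-point DFT provides frequency interpolation.

DFT_5([x, 0, ...]) = [-1, -0.7361+2.2654i, 3.7361+2.7144i, 3.7361-2.7144i, -0.7361-2.2654i]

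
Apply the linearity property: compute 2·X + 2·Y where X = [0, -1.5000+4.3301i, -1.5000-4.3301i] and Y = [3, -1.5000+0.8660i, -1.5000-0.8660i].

By linearity: DFT(2x + 2y) = 2·DFT(x) + 2·DFT(y)
= 2·[0, -1.5000+4.3301i, -1.5000-4.3301i] + 2·[3, -1.5000+0.8660i, -1.5000-0.8660i]

Computing element-wise:
Z[0] = 2·(0) + 2·(3) = 6
Z[1] = 2·(-1.5000+4.3301i) + 2·(-1.5000+0.8660i) = -6.0000+10.3922i
Z[2] = 2·(-1.5000-4.3301i) + 2·(-1.5000-0.8660i) = -6.0000-10.3922i

DFT(2x + 2y) = 2·X + 2·Y = [6, -6.0000+10.3922i, -6.0000-10.3922i]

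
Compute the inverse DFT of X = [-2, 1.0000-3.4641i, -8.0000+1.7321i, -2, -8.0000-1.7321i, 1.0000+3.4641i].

x[n] = (1/6) Σ(k=0 to 5) X[k] · e^(2πikn/6)

Computing each x[n]:
x[0] = -3
x[1] = 2
x[2] = 2
x[3] = -3
x[4] = -1
x[5] = 1

x = [-3, 2, 2, -3, -1, 1]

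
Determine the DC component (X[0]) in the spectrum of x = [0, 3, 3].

X[0] = Σ(n=0 to 2) x[n] · ω_3^0 = Σ x[n]
= (0) + (3) + (3)

X[0] = 6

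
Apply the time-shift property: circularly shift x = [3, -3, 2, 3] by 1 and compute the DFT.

Time shift by 1: X_shifted[k] = ω_4^(1k) · X[k]
Shifted x = [3, 3, -3, 2]

DFT(x[n-1]) = [5, 6-1i, -5, 6+1i]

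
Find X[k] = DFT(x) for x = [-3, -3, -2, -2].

X[k] = Σ(n=0 to 3) x[n] · ω_4^(nk)
where ω_4 = e^(-2πi/4)

Computing each X[k]:
X[0] = -10
X[1] = -1+1i
X[2] = 0
X[3] = -1-1i

X = [-10, -1+1i, 0, -1-1i]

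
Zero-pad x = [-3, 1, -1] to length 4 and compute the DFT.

Original 3-point DFT: [-3, -3.0000-1.7321i, -3.0000+1.7321i]
Zero-padded 4-point DFT provides frequency interpolation.

DFT_4([x, 0, ...]) = [-3, -2-1i, -5, -2+1i]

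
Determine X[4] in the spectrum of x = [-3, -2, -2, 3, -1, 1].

X[4] = Σ(n=0 to 5) x[n] · ω_6^(4n) where ω_6 = e^(-2πi/6)
= (-3)·ω_6^0 + (-2)·ω_6^4 + (-2)·ω_6^8 + (3)·ω_6^12 + (-1)·ω_6^16 + (1)·ω_6^20

X[4] = 2.0000-1.7321i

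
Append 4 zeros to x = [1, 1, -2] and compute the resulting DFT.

Original 3-point DFT: [0, 1.5000-2.5981i, 1.5000+2.5981i]
Zero-padded 7-point DFT provides frequency interpolation.

DFT_7([x, 0, ...]) = [0, 2.0685+1.1680i, 2.5794-1.8427i, -1.1479-1.9975i, -1.1479+1.9975i, 2.5794+1.8427i, 2.0685-1.1680i]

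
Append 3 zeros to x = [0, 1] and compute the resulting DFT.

Original 2-point DFT: [1, -1]
Zero-padded 5-point DFT provides frequency interpolation.

DFT_5([x, 0, ...]) = [1, 0.3090-0.9511i, -0.8090-0.5878i, -0.8090+0.5878i, 0.3090+0.9511i]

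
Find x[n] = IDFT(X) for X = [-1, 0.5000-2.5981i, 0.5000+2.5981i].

x[n] = (1/3) Σ(k=0 to 2) X[k] · e^(2πikn/3)

Computing each x[n]:
x[0] = 0
x[1] = 1
x[2] = -2

x = [0, 1, -2]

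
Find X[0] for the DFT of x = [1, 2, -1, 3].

X[0] = Σ(n=0 to 3) x[n] · ω_4^0 = Σ x[n]
= (1) + (2) + (-1) + (3)

X[0] = 5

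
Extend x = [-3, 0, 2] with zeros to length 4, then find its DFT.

Original 3-point DFT: [-1, -4.0000+1.7321i, -4.0000-1.7321i]
Zero-padded 4-point DFT provides frequency interpolation.

DFT_4([x, 0, ...]) = [-1, -5, -1, -5]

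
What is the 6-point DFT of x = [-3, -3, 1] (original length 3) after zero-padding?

Original 3-point DFT: [-5, -2.0000+3.4641i, -2.0000-3.4641i]
Zero-padded 6-point DFT provides frequency interpolation.

DFT_6([x, 0, ...]) = [-5, -5.0000+1.7321i, -2.0000+3.4641i, 1, -2.0000-3.4641i, -5.0000-1.7321i]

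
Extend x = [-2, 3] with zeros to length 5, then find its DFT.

Original 2-point DFT: [1, -5]
Zero-padded 5-point DFT provides frequency interpolation.

DFT_5([x, 0, ...]) = [1, -1.0729-2.8532i, -4.4271-1.7634i, -4.4271+1.7634i, -1.0729+2.8532i]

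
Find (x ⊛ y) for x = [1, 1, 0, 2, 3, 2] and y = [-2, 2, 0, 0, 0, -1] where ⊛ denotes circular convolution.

(x ⊛ y)[n] = Σ(m=0 to 5) x[m] · y[(n-m) mod 6]

Computing each output sample:
(x ⊛ y)[0] = 1
(x ⊛ y)[1] = 0
(x ⊛ y)[2] = 0
(x ⊛ y)[3] = -7
(x ⊛ y)[4] = -4
(x ⊛ y)[5] = 1

x ⊛ y = [1, 0, 0, -7, -4, 1]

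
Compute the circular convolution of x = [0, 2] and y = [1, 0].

(x ⊛ y)[n] = Σ(m=0 to 1) x[m] · y[(n-m) mod 2]

Computing each output sample:
(x ⊛ y)[0] = 0
(x ⊛ y)[1] = 2

x ⊛ y = [0, 2]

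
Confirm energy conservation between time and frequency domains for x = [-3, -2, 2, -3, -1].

Time domain:
Σ|x[n]|² = |-3|² + |-2|² + |2|² + |-3|² + |-1|² = 27.0000

Frequency domain:
(1/5)Σ|X[k]|² = (1/5)(|-7|² + |-3.1180-1.9879i|² + |-0.8820+5.3431i|² + |-0.8820-5.3431i|² + |-3.1180+1.9879i|²) = (1/5)·135.0000 = 27.0000

Both sides agree, confirming Parseval's theorem.

Σ|x[n]|² = (1/N)Σ|X[k]|² = 27.0000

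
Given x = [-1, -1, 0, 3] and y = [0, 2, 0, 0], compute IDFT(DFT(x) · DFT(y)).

(x ⊛ y)[n] = Σ(m=0 to 3) x[m] · y[(n-m) mod 4]

Computing each output sample:
(x ⊛ y)[0] = 6
(x ⊛ y)[1] = -2
(x ⊛ y)[2] = -2
(x ⊛ y)[3] = 0

x ⊛ y = [6, -2, -2, 0]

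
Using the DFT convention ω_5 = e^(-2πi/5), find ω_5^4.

ω_5^4 = e^(-2πi·4/5)
= cos(-2π·4/5) + i·sin(-2π·4/5)
= cos(-8π/5) + i·sin(-8π/5)

ω_5^4 = cos(-8π/5) + i·sin(-8π/5) = 0.3090+0.9511i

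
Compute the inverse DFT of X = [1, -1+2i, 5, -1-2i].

x[n] = (1/4) Σ(k=0 to 3) X[k] · e^(2πikn/4)

Computing each x[n]:
x[0] = 1
x[1] = -2
x[2] = 2
x[3] = 0

x = [1, -2, 2, 0]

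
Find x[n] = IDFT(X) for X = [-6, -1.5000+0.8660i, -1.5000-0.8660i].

x[n] = (1/3) Σ(k=0 to 2) X[k] · e^(2πikn/3)

Computing each x[n]:
x[0] = -3
x[1] = -2
x[2] = -1

x = [-3, -2, -1]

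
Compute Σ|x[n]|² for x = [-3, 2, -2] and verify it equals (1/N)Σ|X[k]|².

Time domain:
Σ|x[n]|² = |-3|² + |2|² + |-2|² = 17.0000

Frequency domain:
(1/3)Σ|X[k]|² = (1/3)(|-3|² + |-3.0000-3.4641i|² + |-3.0000+3.4641i|²) = (1/3)·51.0000 = 17.0000

Both sides agree, confirming Parseval's theorem.

Σ|x[n]|² = (1/N)Σ|X[k]|² = 17.0000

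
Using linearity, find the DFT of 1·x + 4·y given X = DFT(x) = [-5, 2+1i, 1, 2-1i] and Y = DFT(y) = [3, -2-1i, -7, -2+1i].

By linearity: DFT(1x + 4y) = 1·DFT(x) + 4·DFT(y)
= 1·[-5, 2+1i, 1, 2-1i] + 4·[3, -2-1i, -7, -2+1i]

Computing element-wise:
Z[0] = 1·(-5) + 4·(3) = 7
Z[1] = 1·(2+1i) + 4·(-2-1i) = -6-3i
Z[2] = 1·(1) + 4·(-7) = -27
Z[3] = 1·(2-1i) + 4·(-2+1i) = -6+3i

DFT(1x + 4y) = 1·X + 4·Y = [7, -6-3i, -27, -6+3i]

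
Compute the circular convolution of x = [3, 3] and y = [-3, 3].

(x ⊛ y)[n] = Σ(m=0 to 1) x[m] · y[(n-m) mod 2]

Computing each output sample:
(x ⊛ y)[0] = 0
(x ⊛ y)[1] = 0

x ⊛ y = [0, 0]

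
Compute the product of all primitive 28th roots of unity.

The primitive 28th roots of unity are ω_28^k for k coprime to 28: k ∈ {1, 3, 5, 9, 11, 13, 15, 17, 19, 23, 25, 27}
Their product equals the constant term of the cyclotomic polynomial Φ_28(x) up to sign.
For n ≥ 3, the product of all primitive nth roots of unity is 1. (For n=1 it is 1; for n=2 it is -1.)

1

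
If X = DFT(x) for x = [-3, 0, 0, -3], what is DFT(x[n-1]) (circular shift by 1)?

Time shift by 1: X_shifted[k] = ω_4^(1k) · X[k]
Shifted x = [-3, -3, 0, 0]

DFT(x[n-1]) = [-6, -3+3i, 0, -3-3i]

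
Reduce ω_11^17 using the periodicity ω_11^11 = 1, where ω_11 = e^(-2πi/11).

Since ω_11^11 = 1, powers reduce modulo 11.
17 mod 11 = 6
So ω_11^17 = ω_11^6 = e^(-2πi·6/11)

ω_11^17 = ω_11^6 = -0.9595+0.2817i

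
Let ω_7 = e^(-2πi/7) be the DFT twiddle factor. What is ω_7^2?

ω_7^2 = e^(-2πi·2/7)
= cos(-2π·2/7) + i·sin(-2π·2/7)
= cos(-4π/7) + i·sin(-4π/7)

ω_7^2 = cos(-4π/7) + i·sin(-4π/7) = -0.2225-0.9749i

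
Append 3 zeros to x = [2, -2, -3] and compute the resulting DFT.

Original 3-point DFT: [-3, 4.5000-0.8660i, 4.5000+0.8660i]
Zero-padded 6-point DFT provides frequency interpolation.

DFT_6([x, 0, ...]) = [-3, 2.5000+4.3301i, 4.5000-0.8660i, 1, 4.5000+0.8660i, 2.5000-4.3301i]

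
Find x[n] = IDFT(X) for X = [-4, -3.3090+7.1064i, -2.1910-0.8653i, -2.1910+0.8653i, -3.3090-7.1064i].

x[n] = (1/5) Σ(k=0 to 4) X[k] · e^(2πikn/5)

Computing each x[n]:
x[0] = -3
x[1] = -3
x[2] = -2
x[3] = 2
x[4] = 2

x = [-3, -3, -2, 2, 2]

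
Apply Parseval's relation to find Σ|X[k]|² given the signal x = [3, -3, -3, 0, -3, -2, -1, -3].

Parseval: Σ|x[n]|² = (1/N)Σ|X[k]|², so Σ|X[k]|² = N·Σ|x[n]|² = 8·50.0000

Σ|X[k]|² = N·Σ|x[n]|² = 8·50.0000 = 400.0000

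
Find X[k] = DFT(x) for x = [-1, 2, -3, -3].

X[k] = Σ(n=0 to 3) x[n] · ω_4^(nk)
where ω_4 = e^(-2πi/4)

Computing each X[k]:
X[0] = -5
X[1] = 2-5i
X[2] = -3
X[3] = 2+5i

X = [-5, 2-5i, -3, 2+5i]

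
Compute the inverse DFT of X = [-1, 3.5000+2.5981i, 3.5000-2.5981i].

x[n] = (1/3) Σ(k=0 to 2) X[k] · e^(2πikn/3)

Computing each x[n]:
x[0] = 2
x[1] = -3
x[2] = 0

x = [2, -3, 0]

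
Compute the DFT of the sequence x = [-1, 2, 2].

X[k] = Σ(n=0 to 2) x[n] · ω_3^(nk)
where ω_3 = e^(-2πi/3)

Computing each X[k]:
X[0] = 3
X[1] = -3
X[2] = -3

X = [3, -3, -3]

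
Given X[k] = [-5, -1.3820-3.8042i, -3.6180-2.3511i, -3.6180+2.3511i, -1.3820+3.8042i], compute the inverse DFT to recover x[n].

x[n] = (1/5) Σ(k=0 to 4) X[k] · e^(2πikn/5)

Computing each x[n]:
x[0] = -3
x[1] = 2
x[2] = -1
x[3] = -1
x[4] = -2

x = [-3, 2, -1, -1, -2]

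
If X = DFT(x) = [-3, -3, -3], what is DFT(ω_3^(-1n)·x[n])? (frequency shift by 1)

Modulation property: DFT(ω_3^(-1n)·x[n]) = X[(k-1) mod 3], so circularly shift X by 1 positions.

X[k-1] = [-3, -3, -3]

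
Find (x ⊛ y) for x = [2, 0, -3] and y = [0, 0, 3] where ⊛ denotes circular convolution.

(x ⊛ y)[n] = Σ(m=0 to 2) x[m] · y[(n-m) mod 3]

Computing each output sample:
(x ⊛ y)[0] = 0
(x ⊛ y)[1] = -9
(x ⊛ y)[2] = 6

x ⊛ y = [0, -9, 6]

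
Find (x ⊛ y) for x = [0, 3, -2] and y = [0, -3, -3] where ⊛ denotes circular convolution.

(x ⊛ y)[n] = Σ(m=0 to 2) x[m] · y[(n-m) mod 3]

Computing each output sample:
(x ⊛ y)[0] = -3
(x ⊛ y)[1] = 6
(x ⊛ y)[2] = -9

x ⊛ y = [-3, 6, -9]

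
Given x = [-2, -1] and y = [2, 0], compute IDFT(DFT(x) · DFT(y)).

(x ⊛ y)[n] = Σ(m=0 to 1) x[m] · y[(n-m) mod 2]

Computing each output sample:
(x ⊛ y)[0] = -4
(x ⊛ y)[1] = -2

x ⊛ y = [-4, -2]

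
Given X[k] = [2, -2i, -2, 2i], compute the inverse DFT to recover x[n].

x[n] = (1/4) Σ(k=0 to 3) X[k] · e^(2πikn/4)

Computing each x[n]:
x[0] = 0
x[1] = 2
x[2] = 0
x[3] = 0

x = [0, 2, 0, 0]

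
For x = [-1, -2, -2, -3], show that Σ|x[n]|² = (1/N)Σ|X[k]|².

Time domain:
Σ|x[n]|² = |-1|² + |-2|² + |-2|² + |-3|² = 18.0000

Frequency domain:
(1/4)Σ|X[k]|² = (1/4)(|-8|² + |1-1i|² + |2|² + |1+1i|²) = (1/4)·72.0000 = 18.0000

Both sides agree, confirming Parseval's theorem.

Σ|x[n]|² = (1/N)Σ|X[k]|² = 18.0000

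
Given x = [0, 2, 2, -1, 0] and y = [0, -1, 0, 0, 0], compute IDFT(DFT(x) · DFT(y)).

(x ⊛ y)[n] = Σ(m=0 to 4) x[m] · y[(n-m) mod 5]

Computing each output sample:
(x ⊛ y)[0] = 0
(x ⊛ y)[1] = 0
(x ⊛ y)[2] = -2
(x ⊛ y)[3] = -2
(x ⊛ y)[4] = 1

x ⊛ y = [0, 0, -2, -2, 1]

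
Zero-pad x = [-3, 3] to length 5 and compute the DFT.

Original 2-point DFT: [0, -6]
Zero-padded 5-point DFT provides frequency interpolation.

DFT_5([x, 0, ...]) = [0, -2.0729-2.8532i, -5.4271-1.7634i, -5.4271+1.7634i, -2.0729+2.8532i]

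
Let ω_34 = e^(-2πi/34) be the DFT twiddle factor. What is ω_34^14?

ω_34^14 = e^(-2πi·14/34)
= cos(-2π·14/34) + i·sin(-2π·14/34)
= cos(-28π/34) + i·sin(-28π/34)

ω_34^14 = cos(-28π/34) + i·sin(-28π/34) = -0.8502-0.5264i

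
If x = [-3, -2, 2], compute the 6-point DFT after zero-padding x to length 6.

Original 3-point DFT: [-3, -3.0000+3.4641i, -3.0000-3.4641i]
Zero-padded 6-point DFT provides frequency interpolation.

DFT_6([x, 0, ...]) = [-3, -5, -3.0000+3.4641i, 1, -3.0000-3.4641i, -5]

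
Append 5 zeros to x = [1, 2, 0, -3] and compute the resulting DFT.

Original 4-point DFT: [0, 1-5i, 2, 1+5i]
Zero-padded 9-point DFT provides frequency interpolation.

DFT_9([x, 0, ...]) = [0, 4.0321+1.3125i, 2.8473-4.5677i, -3.0000-1.7321i, 0.6206+1.9140i, 0.6206-1.9140i, -3.0000+1.7321i, 2.8473+4.5677i, 4.0321-1.3125i]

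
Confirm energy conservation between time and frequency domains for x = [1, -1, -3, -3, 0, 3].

Time domain:
Σ|x[n]|² = |1|² + |-1|² + |-3|² + |-3|² + |0|² + |3|² = 29.0000

Frequency domain:
(1/6)Σ|X[k]|² = (1/6)(|-3|² + |6.5000+6.0622i|² + |-1.5000+0.8660i|² + |-1|² + |-1.5000-0.8660i|² + |6.5000-6.0622i|²) = (1/6)·174.0000 = 29.0000

Both sides agree, confirming Parseval's theorem.

Σ|x[n]|² = (1/N)Σ|X[k]|² = 29.0000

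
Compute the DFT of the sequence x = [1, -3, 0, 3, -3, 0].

X[k] = Σ(n=0 to 5) x[n] · ω_6^(nk)
where ω_6 = e^(-2πi/6)

Computing each X[k]:
X[0] = -2
X[1] = -2
X[2] = 7.0000+5.1962i
X[3] = -2
X[4] = 7.0000-5.1962i
X[5] = -2

X = [-2, -2, 7.0000+5.1962i, -2, 7.0000-5.1962i, -2]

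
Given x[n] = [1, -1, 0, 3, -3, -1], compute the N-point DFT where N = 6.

X[k] = Σ(n=0 to 5) x[n] · ω_6^(nk)
where ω_6 = e^(-2πi/6)

Computing each X[k]:
X[0] = -1
X[1] = -1.5000-2.5981i
X[2] = 6.5000+2.5981i
X[3] = -3
X[4] = 6.5000-2.5981i
X[5] = -1.5000+2.5981i

X = [-1, -1.5000-2.5981i, 6.5000+2.5981i, -3, 6.5000-2.5981i, -1.5000+2.5981i]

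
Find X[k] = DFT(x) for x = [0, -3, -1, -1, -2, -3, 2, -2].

X[k] = Σ(n=0 to 7) x[n] · ω_8^(nk)
where ω_8 = e^(-2πi/8)

Computing each X[k]:
X[0] = -10
X[1] = 1.2929+2.2929i
X[2] = -3+3i
X[3] = 2.7071-3.7071i
X[4] = 8
X[5] = 2.7071+3.7071i
X[6] = -3-3i
X[7] = 1.2929-2.2929i

X = [-10, 1.2929+2.2929i, -3+3i, 2.7071-3.7071i, 8, 2.7071+3.7071i, -3-3i, 1.2929-2.2929i]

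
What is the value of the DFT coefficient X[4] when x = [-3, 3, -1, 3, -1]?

X[4] = Σ(n=0 to 4) x[n] · ω_5^(4n) where ω_5 = e^(-2πi/5)
= (-3)·ω_5^0 + (3)·ω_5^4 + (-1)·ω_5^8 + (3)·ω_5^12 + (-1)·ω_5^16

X[4] = -4.0000+1.4531i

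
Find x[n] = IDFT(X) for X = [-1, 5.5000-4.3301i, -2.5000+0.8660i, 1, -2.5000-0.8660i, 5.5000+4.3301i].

x[n] = (1/6) Σ(k=0 to 5) X[k] · e^(2πikn/6)

Computing each x[n]:
x[0] = 1
x[1] = 2
x[2] = 1
x[3] = -3
x[4] = -2
x[5] = 0

x = [1, 2, 1, -3, -2, 0]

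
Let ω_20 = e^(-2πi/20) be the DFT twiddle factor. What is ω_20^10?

ω_20^10 = e^(-2πi·10/20)
= cos(-2π·10/20) + i·sin(-2π·10/20)
= cos(-20π/20) + i·sin(-20π/20)

ω_20^10 = cos(-20π/20) + i·sin(-20π/20) = -1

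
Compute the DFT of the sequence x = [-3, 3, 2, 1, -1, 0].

X[k] = Σ(n=0 to 5) x[n] · ω_6^(nk)
where ω_6 = e^(-2πi/6)

Computing each X[k]:
X[0] = 2
X[1] = -3.0000-5.1962i
X[2] = -4
X[3] = -6
X[4] = -4
X[5] = -3.0000+5.1962i

X = [2, -3.0000-5.1962i, -4, -6, -4, -3.0000+5.1962i]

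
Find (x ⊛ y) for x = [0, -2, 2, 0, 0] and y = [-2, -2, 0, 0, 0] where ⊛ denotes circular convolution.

(x ⊛ y)[n] = Σ(m=0 to 4) x[m] · y[(n-m) mod 5]

Computing each output sample:
(x ⊛ y)[0] = 0
(x ⊛ y)[1] = 4
(x ⊛ y)[2] = 0
(x ⊛ y)[3] = -4
(x ⊛ y)[4] = 0

x ⊛ y = [0, 4, 0, -4, 0]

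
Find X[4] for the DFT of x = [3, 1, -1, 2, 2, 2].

X[4] = Σ(n=0 to 5) x[n] · ω_6^(4n) where ω_6 = e^(-2πi/6)
= (3)·ω_6^0 + (1)·ω_6^4 + (-1)·ω_6^8 + (2)·ω_6^12 + (2)·ω_6^16 + (2)·ω_6^20

X[4] = 3.0000+1.7321i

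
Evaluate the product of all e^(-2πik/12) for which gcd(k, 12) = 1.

The primitive 12th roots of unity are ω_12^k for k coprime to 12: k ∈ {1, 5, 7, 11}
Their product equals the constant term of the cyclotomic polynomial Φ_12(x) up to sign.
For n ≥ 3, the product of all primitive nth roots of unity is 1. (For n=1 it is 1; for n=2 it is -1.)

1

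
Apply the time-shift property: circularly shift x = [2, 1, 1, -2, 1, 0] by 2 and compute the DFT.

Time shift by 2: X_shifted[k] = ω_6^(2k) · X[k]
Shifted x = [1, 0, 2, 1, 1, -2]

DFT(x[n-2]) = [3, -2.5000-2.5981i, 1.5000-0.8660i, 5, 1.5000+0.8660i, -2.5000+2.5981i]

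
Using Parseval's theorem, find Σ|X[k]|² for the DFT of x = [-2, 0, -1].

Parseval: Σ|x[n]|² = (1/N)Σ|X[k]|², so Σ|X[k]|² = N·Σ|x[n]|² = 3·5.0000

Σ|X[k]|² = N·Σ|x[n]|² = 3·5.0000 = 15.0000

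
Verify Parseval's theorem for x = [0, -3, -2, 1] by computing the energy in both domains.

Time domain:
Σ|x[n]|² = |0|² + |-3|² + |-2|² + |1|² = 14.0000

Frequency domain:
(1/4)Σ|X[k]|² = (1/4)(|-4|² + |2+4i|² + |0|² + |2-4i|²) = (1/4)·56.0000 = 14.0000

Both sides agree, confirming Parseval's theorem.

Σ|x[n]|² = (1/N)Σ|X[k]|² = 14.0000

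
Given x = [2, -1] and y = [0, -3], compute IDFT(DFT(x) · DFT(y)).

(x ⊛ y)[n] = Σ(m=0 to 1) x[m] · y[(n-m) mod 2]

Computing each output sample:
(x ⊛ y)[0] = 3
(x ⊛ y)[1] = -6

x ⊛ y = [3, -6]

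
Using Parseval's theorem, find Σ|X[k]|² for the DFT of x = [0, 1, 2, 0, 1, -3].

Parseval: Σ|x[n]|² = (1/N)Σ|X[k]|², so Σ|X[k]|² = N·Σ|x[n]|² = 6·15.0000

Σ|X[k]|² = N·Σ|x[n]|² = 6·15.0000 = 90.0000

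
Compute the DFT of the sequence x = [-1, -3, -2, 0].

X[k] = Σ(n=0 to 3) x[n] · ω_4^(nk)
where ω_4 = e^(-2πi/4)

Computing each X[k]:
X[0] = -6
X[1] = 1+3i
X[2] = 0
X[3] = 1-3i

X = [-6, 1+3i, 0, 1-3i]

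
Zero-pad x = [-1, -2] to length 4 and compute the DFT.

Original 2-point DFT: [-3, 1]
Zero-padded 4-point DFT provides frequency interpolation.

DFT_4([x, 0, ...]) = [-3, -1+2i, 1, -1-2i]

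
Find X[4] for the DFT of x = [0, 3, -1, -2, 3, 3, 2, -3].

X[4] = Σ(n=0 to 7) x[n] · ω_8^(4n) where ω_8 = e^(-2πi/8)
= (0)·ω_8^0 + (3)·ω_8^4 + (-1)·ω_8^8 + (-2)·ω_8^12 + (3)·ω_8^16 + (3)·ω_8^20 + (2)·ω_8^24 + (-3)·ω_8^28

X[4] = 3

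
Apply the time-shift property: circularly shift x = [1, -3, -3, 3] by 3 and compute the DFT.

Time shift by 3: X_shifted[k] = ω_4^(3k) · X[k]
Shifted x = [-3, -3, 3, 1]

DFT(x[n-3]) = [-2, -6+4i, 2, -6-4i]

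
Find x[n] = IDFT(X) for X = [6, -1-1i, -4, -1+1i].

x[n] = (1/4) Σ(k=0 to 3) X[k] · e^(2πikn/4)

Computing each x[n]:
x[0] = 0
x[1] = 3
x[2] = 1
x[3] = 2

x = [0, 3, 1, 2]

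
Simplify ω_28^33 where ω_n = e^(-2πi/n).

Since ω_28^28 = 1, powers reduce modulo 28.
33 mod 28 = 5
So ω_28^33 = ω_28^5 = e^(-2πi·5/28)

ω_28^33 = ω_28^5 = 0.4339-0.9010i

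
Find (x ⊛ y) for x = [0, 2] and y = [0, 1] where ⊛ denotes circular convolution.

(x ⊛ y)[n] = Σ(m=0 to 1) x[m] · y[(n-m) mod 2]

Computing each output sample:
(x ⊛ y)[0] = 2
(x ⊛ y)[1] = 0

x ⊛ y = [2, 0]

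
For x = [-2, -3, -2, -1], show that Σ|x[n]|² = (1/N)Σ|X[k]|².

Time domain:
Σ|x[n]|² = |-2|² + |-3|² + |-2|² + |-1|² = 18.0000

Frequency domain:
(1/4)Σ|X[k]|² = (1/4)(|-8|² + |2i|² + |0|² + |-2i|²) = (1/4)·72.0000 = 18.0000

Both sides agree, confirming Parseval's theorem.

Σ|x[n]|² = (1/N)Σ|X[k]|² = 18.0000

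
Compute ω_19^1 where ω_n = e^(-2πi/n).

ω_19^1 = e^(-2πi·1/19)
= cos(-2π·1/19) + i·sin(-2π·1/19)
= cos(-2π/19) + i·sin(-2π/19)

ω_19^1 = cos(-2π/19) + i·sin(-2π/19) = 0.9458-0.3247i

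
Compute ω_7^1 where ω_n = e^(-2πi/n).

ω_7^1 = e^(-2πi·1/7)
= cos(-2π·1/7) + i·sin(-2π·1/7)
= cos(-2π/7) + i·sin(-2π/7)

ω_7^1 = cos(-2π/7) + i·sin(-2π/7) = 0.6235-0.7818i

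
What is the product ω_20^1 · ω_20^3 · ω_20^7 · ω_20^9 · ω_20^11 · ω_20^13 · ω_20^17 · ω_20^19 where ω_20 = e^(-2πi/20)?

The primitive 20th roots of unity are ω_20^k for k coprime to 20: k ∈ {1, 3, 7, 9, 11, 13, 17, 19}
Their product equals the constant term of the cyclotomic polynomial Φ_20(x) up to sign.
For n ≥ 3, the product of all primitive nth roots of unity is 1. (For n=1 it is 1; for n=2 it is -1.)

1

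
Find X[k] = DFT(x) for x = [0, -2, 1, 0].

X[k] = Σ(n=0 to 3) x[n] · ω_4^(nk)
where ω_4 = e^(-2πi/4)

Computing each X[k]:
X[0] = -1
X[1] = -1+2i
X[2] = 3
X[3] = -1-2i

X = [-1, -1+2i, 3, -1-2i]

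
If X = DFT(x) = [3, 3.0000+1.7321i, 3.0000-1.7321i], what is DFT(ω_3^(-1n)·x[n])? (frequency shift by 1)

Modulation property: DFT(ω_3^(-1n)·x[n]) = X[(k-1) mod 3], so circularly shift X by 1 positions.

X[k-1] = [3.0000-1.7321i, 3, 3.0000+1.7321i]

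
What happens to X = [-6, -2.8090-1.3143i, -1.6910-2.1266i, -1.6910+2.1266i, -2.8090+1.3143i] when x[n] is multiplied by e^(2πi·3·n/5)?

Modulation property: DFT(ω_5^(-3n)·x[n]) = X[(k-3) mod 5], so circularly shift X by 3 positions.

X[k-3] = [-1.6910-2.1266i, -1.6910+2.1266i, -2.8090+1.3143i, -6, -2.8090-1.3143i]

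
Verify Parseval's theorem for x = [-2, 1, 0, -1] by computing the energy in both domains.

Time domain:
Σ|x[n]|² = |-2|² + |1|² + |0|² + |-1|² = 6.0000

Frequency domain:
(1/4)Σ|X[k]|² = (1/4)(|-2|² + |-2-2i|² + |-2|² + |-2+2i|²) = (1/4)·24.0000 = 6.0000

Both sides agree, confirming Parseval's theorem.

Σ|x[n]|² = (1/N)Σ|X[k]|² = 6.0000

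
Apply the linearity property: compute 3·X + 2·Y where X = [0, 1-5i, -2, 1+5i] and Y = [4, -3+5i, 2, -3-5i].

By linearity: DFT(3x + 2y) = 3·DFT(x) + 2·DFT(y)
= 3·[0, 1-5i, -2, 1+5i] + 2·[4, -3+5i, 2, -3-5i]

Computing element-wise:
Z[0] = 3·(0) + 2·(4) = 8
Z[1] = 3·(1-5i) + 2·(-3+5i) = -3-5i
Z[2] = 3·(-2) + 2·(2) = -2
Z[3] = 3·(1+5i) + 2·(-3-5i) = -3+5i

DFT(3x + 2y) = 3·X + 2·Y = [8, -3-5i, -2, -3+5i]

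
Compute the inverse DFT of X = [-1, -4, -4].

x[n] = (1/3) Σ(k=0 to 2) X[k] · e^(2πikn/3)

Computing each x[n]:
x[0] = -3
x[1] = 1
x[2] = 1

x = [-3, 1, 1]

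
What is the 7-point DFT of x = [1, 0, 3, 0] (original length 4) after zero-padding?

Original 4-point DFT: [4, -2, 4, -2]
Zero-padded 7-point DFT provides frequency interpolation.

DFT_7([x, 0, ...]) = [4, 0.3324-2.9248i, -1.7029+1.3017i, 2.8705+2.3455i, 2.8705-2.3455i, -1.7029-1.3017i, 0.3324+2.9248i]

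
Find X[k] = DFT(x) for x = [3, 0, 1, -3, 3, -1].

X[k] = Σ(n=0 to 5) x[n] · ω_6^(nk)
where ω_6 = e^(-2πi/6)

Computing each X[k]:
X[0] = 3
X[1] = 3.5000+0.8660i
X[2] = -1.5000-2.5981i
X[3] = 11
X[4] = -1.5000+2.5981i
X[5] = 3.5000-0.8660i

X = [3, 3.5000+0.8660i, -1.5000-2.5981i, 11, -1.5000+2.5981i, 3.5000-0.8660i]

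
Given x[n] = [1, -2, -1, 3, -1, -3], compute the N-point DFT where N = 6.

X[k] = Σ(n=0 to 5) x[n] · ω_6^(nk)
where ω_6 = e^(-2πi/6)

Computing each X[k]:
X[0] = -3
X[1] = -3.5000-0.8660i
X[2] = 7.5000-0.8660i
X[3] = 1
X[4] = 7.5000+0.8660i
X[5] = -3.5000+0.8660i

X = [-3, -3.5000-0.8660i, 7.5000-0.8660i, 1, 7.5000+0.8660i, -3.5000+0.8660i]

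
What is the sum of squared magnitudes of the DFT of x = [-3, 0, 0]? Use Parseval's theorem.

Parseval: Σ|x[n]|² = (1/N)Σ|X[k]|², so Σ|X[k]|² = N·Σ|x[n]|² = 3·9.0000

Σ|X[k]|² = N·Σ|x[n]|² = 3·9.0000 = 27.0000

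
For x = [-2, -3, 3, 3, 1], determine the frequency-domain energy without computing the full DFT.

Parseval: Σ|x[n]|² = (1/N)Σ|X[k]|², so Σ|X[k]|² = N·Σ|x[n]|² = 5·32.0000

Σ|X[k]|² = N·Σ|x[n]|² = 5·32.0000 = 160.0000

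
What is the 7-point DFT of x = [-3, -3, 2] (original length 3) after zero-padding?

Original 3-point DFT: [-4, -2.5000+4.3301i, -2.5000-4.3301i]
Zero-padded 7-point DFT provides frequency interpolation.

DFT_7([x, 0, ...]) = [-4, -5.3155+0.3956i, -4.1344+3.7926i, 0.9499+2.8653i, 0.9499-2.8653i, -4.1344-3.7926i, -5.3155-0.3956i]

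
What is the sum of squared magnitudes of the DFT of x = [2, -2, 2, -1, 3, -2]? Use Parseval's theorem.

Parseval: Σ|x[n]|² = (1/N)Σ|X[k]|², so Σ|X[k]|² = N·Σ|x[n]|² = 6·26.0000

Σ|X[k]|² = N·Σ|x[n]|² = 6·26.0000 = 156.0000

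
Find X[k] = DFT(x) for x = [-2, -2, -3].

X[k] = Σ(n=0 to 2) x[n] · ω_3^(nk)
where ω_3 = e^(-2πi/3)

Computing each X[k]:
X[0] = -7
X[1] = 0.5000-0.8660i
X[2] = 0.5000+0.8660i

X = [-7, 0.5000-0.8660i, 0.5000+0.8660i]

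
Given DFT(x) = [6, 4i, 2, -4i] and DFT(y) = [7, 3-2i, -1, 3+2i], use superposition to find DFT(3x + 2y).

By linearity: DFT(3x + 2y) = 3·DFT(x) + 2·DFT(y)
= 3·[6, 4i, 2, -4i] + 2·[7, 3-2i, -1, 3+2i]

Computing element-wise:
Z[0] = 3·(6) + 2·(7) = 32
Z[1] = 3·(4i) + 2·(3-2i) = 6+8i
Z[2] = 3·(2) + 2·(-1) = 4
Z[3] = 3·(-4i) + 2·(3+2i) = 6-8i

DFT(3x + 2y) = 3·X + 2·Y = [32, 6+8i, 4, 6-8i]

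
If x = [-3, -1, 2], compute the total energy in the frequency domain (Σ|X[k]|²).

Parseval: Σ|x[n]|² = (1/N)Σ|X[k]|², so Σ|X[k]|² = N·Σ|x[n]|² = 3·14.0000

Σ|X[k]|² = N·Σ|x[n]|² = 3·14.0000 = 42.0000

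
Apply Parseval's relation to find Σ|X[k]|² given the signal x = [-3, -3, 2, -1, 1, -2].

Parseval: Σ|x[n]|² = (1/N)Σ|X[k]|², so Σ|X[k]|² = N·Σ|x[n]|² = 6·28.0000

Σ|X[k]|² = N·Σ|x[n]|² = 6·28.0000 = 168.0000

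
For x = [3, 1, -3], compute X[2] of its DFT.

X[2] = Σ(n=0 to 2) x[n] · ω_3^(2n) where ω_3 = e^(-2πi/3)
= (3)·ω_3^0 + (1)·ω_3^2 + (-3)·ω_3^4

X[2] = 4.0000+3.4641i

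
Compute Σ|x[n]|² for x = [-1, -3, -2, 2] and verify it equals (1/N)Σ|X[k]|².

Time domain:
Σ|x[n]|² = |-1|² + |-3|² + |-2|² + |2|² = 18.0000

Frequency domain:
(1/4)Σ|X[k]|² = (1/4)(|-4|² + |1+5i|² + |-2|² + |1-5i|²) = (1/4)·72.0000 = 18.0000

Both sides agree, confirming Parseval's theorem.

Σ|x[n]|² = (1/N)Σ|X[k]|² = 18.0000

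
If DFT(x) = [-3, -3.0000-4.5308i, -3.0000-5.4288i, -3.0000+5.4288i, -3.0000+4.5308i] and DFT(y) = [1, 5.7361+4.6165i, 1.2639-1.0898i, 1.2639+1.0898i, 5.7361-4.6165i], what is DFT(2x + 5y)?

By linearity: DFT(2x + 5y) = 2·DFT(x) + 5·DFT(y)
= 2·[-3, -3.0000-4.5308i, -3.0000-5.4288i, -3.0000+5.4288i, -3.0000+4.5308i] + 5·[1, 5.7361+4.6165i, 1.2639-1.0898i, 1.2639+1.0898i, 5.7361-4.6165i]

Computing element-wise:
Z[0] = 2·(-3) + 5·(1) = -1
Z[1] = 2·(-3.0000-4.5308i) + 5·(5.7361+4.6165i) = 22.6805+14.0209i
Z[2] = 2·(-3.0000-5.4288i) + 5·(1.2639-1.0898i) = 0.3195-16.3066i
Z[3] = 2·(-3.0000+5.4288i) + 5·(1.2639+1.0898i) = 0.3195+16.3066i
Z[4] = 2·(-3.0000+4.5308i) + 5·(5.7361-4.6165i) = 22.6805-14.0209i

DFT(2x + 5y) = 2·X + 5·Y = [-1, 22.6805+14.0209i, 0.3195-16.3066i, 0.3195+16.3066i, 22.6805-14.0209i]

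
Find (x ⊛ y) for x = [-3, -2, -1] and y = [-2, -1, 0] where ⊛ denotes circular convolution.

(x ⊛ y)[n] = Σ(m=0 to 2) x[m] · y[(n-m) mod 3]

Computing each output sample:
(x ⊛ y)[0] = 7
(x ⊛ y)[1] = 7
(x ⊛ y)[2] = 4

x ⊛ y = [7, 7, 4]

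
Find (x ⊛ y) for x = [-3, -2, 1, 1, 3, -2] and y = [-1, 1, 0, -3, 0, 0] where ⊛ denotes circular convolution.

(x ⊛ y)[n] = Σ(m=0 to 5) x[m] · y[(n-m) mod 6]

Computing each output sample:
(x ⊛ y)[0] = -2
(x ⊛ y)[1] = -10
(x ⊛ y)[2] = 3
(x ⊛ y)[3] = 9
(x ⊛ y)[4] = 4
(x ⊛ y)[5] = 2

x ⊛ y = [-2, -10, 3, 9, 4, 2]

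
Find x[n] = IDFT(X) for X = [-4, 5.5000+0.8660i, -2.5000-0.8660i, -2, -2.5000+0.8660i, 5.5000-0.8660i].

x[n] = (1/6) Σ(k=0 to 5) X[k] · e^(2πikn/6)

Computing each x[n]:
x[0] = 0
x[1] = 1
x[2] = -2
x[3] = -3
x[4] = -1
x[5] = 1

x = [0, 1, -2, -3, -1, 1]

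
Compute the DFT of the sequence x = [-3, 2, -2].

X[k] = Σ(n=0 to 2) x[n] · ω_3^(nk)
where ω_3 = e^(-2πi/3)

Computing each X[k]:
X[0] = -3
X[1] = -3.0000-3.4641i
X[2] = -3.0000+3.4641i

X = [-3, -3.0000-3.4641i, -3.0000+3.4641i]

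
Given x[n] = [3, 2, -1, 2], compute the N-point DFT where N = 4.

X[k] = Σ(n=0 to 3) x[n] · ω_4^(nk)
where ω_4 = e^(-2πi/4)

Computing each X[k]:
X[0] = 6
X[1] = 4
X[2] = -2
X[3] = 4

X = [6, 4, -2, 4]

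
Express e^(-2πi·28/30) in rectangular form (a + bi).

ω_30^28 = e^(-2πi·28/30)
= cos(-2π·28/30) + i·sin(-2π·28/30)
= cos(-56π/30) + i·sin(-56π/30)

ω_30^28 = cos(-56π/30) + i·sin(-56π/30) = 0.9135+0.4067i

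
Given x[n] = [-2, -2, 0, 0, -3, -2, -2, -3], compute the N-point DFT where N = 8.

X[k] = Σ(n=0 to 7) x[n] · ω_8^(nk)
where ω_8 = e^(-2πi/8)

Computing each X[k]:
X[0] = -14
X[1] = -1.1213-4.1213i
X[2] = -3+1i
X[3] = 3.1213-0.1213i
X[4] = 0
X[5] = 3.1213+0.1213i
X[6] = -3-1i
X[7] = -1.1213+4.1213i

X = [-14, -1.1213-4.1213i, -3+1i, 3.1213-0.1213i, 0, 3.1213+0.1213i, -3-1i, -1.1213+4.1213i]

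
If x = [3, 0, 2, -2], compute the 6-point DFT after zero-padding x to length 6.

Original 4-point DFT: [3, 1-2i, 7, 1+2i]
Zero-padded 6-point DFT provides frequency interpolation.

DFT_6([x, 0, ...]) = [3, 4.0000-1.7321i, 1.7321i, 7, -1.7321i, 4.0000+1.7321i]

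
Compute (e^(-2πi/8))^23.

Since ω_8^8 = 1, powers reduce modulo 8.
23 mod 8 = 7
So ω_8^23 = ω_8^7 = e^(-2πi·7/8)

ω_8^23 = ω_8^7 = 0.7071+0.7071i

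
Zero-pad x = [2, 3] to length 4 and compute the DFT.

Original 2-point DFT: [5, -1]
Zero-padded 4-point DFT provides frequency interpolation.

DFT_4([x, 0, ...]) = [5, 2-3i, -1, 2+3i]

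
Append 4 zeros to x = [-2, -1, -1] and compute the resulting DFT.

Original 3-point DFT: [-4, -1, -1]
Zero-padded 7-point DFT provides frequency interpolation.

DFT_7([x, 0, ...]) = [-4, -2.4010+1.7568i, -0.8765+0.5410i, -1.7225-0.3479i, -1.7225+0.3479i, -0.8765-0.5410i, -2.4010-1.7568i]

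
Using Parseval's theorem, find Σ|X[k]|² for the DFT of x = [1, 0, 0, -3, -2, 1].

Parseval: Σ|x[n]|² = (1/N)Σ|X[k]|², so Σ|X[k]|² = N·Σ|x[n]|² = 6·15.0000

Σ|X[k]|² = N·Σ|x[n]|² = 6·15.0000 = 90.0000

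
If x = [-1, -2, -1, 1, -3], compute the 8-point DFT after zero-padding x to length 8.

Original 5-point DFT: [-6, -2.5451+0.2245i, 3.0451-2.4899i, 3.0451+2.4899i, -2.5451-0.2245i]
Zero-padded 8-point DFT provides frequency interpolation.

DFT_8([x, 0, ...]) = [-6, -0.1213+1.7071i, -3+3i, 4.1213-0.2929i, -4, 4.1213+0.2929i, -3-3i, -0.1213-1.7071i]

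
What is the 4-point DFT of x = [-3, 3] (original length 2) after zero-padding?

Original 2-point DFT: [0, -6]
Zero-padded 4-point DFT provides frequency interpolation.

DFT_4([x, 0, ...]) = [0, -3-3i, -6, -3+3i]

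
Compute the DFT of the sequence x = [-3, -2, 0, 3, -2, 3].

X[k] = Σ(n=0 to 5) x[n] · ω_6^(nk)
where ω_6 = e^(-2πi/6)

Computing each X[k]:
X[0] = -1
X[1] = -4.5000+2.5981i
X[2] = 0.5000+6.0622i
X[3] = -9
X[4] = 0.5000-6.0622i
X[5] = -4.5000-2.5981i

X = [-1, -4.5000+2.5981i, 0.5000+6.0622i, -9, 0.5000-6.0622i, -4.5000-2.5981i]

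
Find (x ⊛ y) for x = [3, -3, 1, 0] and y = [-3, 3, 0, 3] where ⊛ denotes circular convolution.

(x ⊛ y)[n] = Σ(m=0 to 3) x[m] · y[(n-m) mod 4]

Computing each output sample:
(x ⊛ y)[0] = -18
(x ⊛ y)[1] = 21
(x ⊛ y)[2] = -12
(x ⊛ y)[3] = 12

x ⊛ y = [-18, 21, -12, 12]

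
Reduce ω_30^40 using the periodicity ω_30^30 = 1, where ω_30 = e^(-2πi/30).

Since ω_30^30 = 1, powers reduce modulo 30.
40 mod 30 = 10
So ω_30^40 = ω_30^10 = e^(-2πi·10/30)

ω_30^40 = ω_30^10 = -0.5000-0.8660i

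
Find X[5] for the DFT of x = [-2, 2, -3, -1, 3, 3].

X[5] = Σ(n=0 to 5) x[n] · ω_6^(5n) where ω_6 = e^(-2πi/6)
= (-2)·ω_6^0 + (2)·ω_6^5 + (-3)·ω_6^10 + (-1)·ω_6^15 + (3)·ω_6^20 + (3)·ω_6^25

X[5] = 1.5000-6.0622i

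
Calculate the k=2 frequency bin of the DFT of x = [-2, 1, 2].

X[2] = Σ(n=0 to 2) x[n] · ω_3^(2n) where ω_3 = e^(-2πi/3)
= (-2)·ω_3^0 + (1)·ω_3^2 + (2)·ω_3^4

X[2] = -3.5000-0.8660i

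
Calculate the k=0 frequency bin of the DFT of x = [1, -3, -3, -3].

X[0] = Σ(n=0 to 3) x[n] · ω_4^0 = Σ x[n]
= (1) + (-3) + (-3) + (-3)

X[0] = -8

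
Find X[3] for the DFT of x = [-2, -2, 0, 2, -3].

X[3] = Σ(n=0 to 4) x[n] · ω_5^(3n) where ω_5 = e^(-2πi/5)
= (-2)·ω_5^0 + (-2)·ω_5^3 + (0)·ω_5^6 + (2)·ω_5^9 + (-3)·ω_5^12

X[3] = 2.6631+2.4899i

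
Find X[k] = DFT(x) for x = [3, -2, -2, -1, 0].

X[k] = Σ(n=0 to 4) x[n] · ω_5^(nk)
where ω_5 = e^(-2πi/5)

Computing each X[k]:
X[0] = -2
X[1] = 4.8090+2.4899i
X[2] = 3.6910+0.2245i
X[3] = 3.6910-0.2245i
X[4] = 4.8090-2.4899i

X = [-2, 4.8090+2.4899i, 3.6910+0.2245i, 3.6910-0.2245i, 4.8090-2.4899i]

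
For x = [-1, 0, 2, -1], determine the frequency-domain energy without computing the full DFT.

Parseval: Σ|x[n]|² = (1/N)Σ|X[k]|², so Σ|X[k]|² = N·Σ|x[n]|² = 4·6.0000

Σ|X[k]|² = N·Σ|x[n]|² = 4·6.0000 = 24.0000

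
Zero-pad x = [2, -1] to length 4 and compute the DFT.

Original 2-point DFT: [1, 3]
Zero-padded 4-point DFT provides frequency interpolation.

DFT_4([x, 0, ...]) = [1, 2+1i, 3, 2-1i]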